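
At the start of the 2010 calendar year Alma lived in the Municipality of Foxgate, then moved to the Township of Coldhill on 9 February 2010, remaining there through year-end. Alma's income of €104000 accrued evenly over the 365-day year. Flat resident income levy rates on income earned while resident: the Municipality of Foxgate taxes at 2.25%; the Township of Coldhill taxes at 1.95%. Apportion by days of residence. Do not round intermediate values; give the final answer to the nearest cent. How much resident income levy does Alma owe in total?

The Municipality of Foxgate, 1 January – 8 February 2010: 39 days → €104000 × 2.25% × 39/365 = €250.0274
The Township of Coldhill, 9 February – 31 December 2010: 326 days → €104000 × 1.95% × 326/365 = €1811.3096
Total = €2061.3370

€2061.34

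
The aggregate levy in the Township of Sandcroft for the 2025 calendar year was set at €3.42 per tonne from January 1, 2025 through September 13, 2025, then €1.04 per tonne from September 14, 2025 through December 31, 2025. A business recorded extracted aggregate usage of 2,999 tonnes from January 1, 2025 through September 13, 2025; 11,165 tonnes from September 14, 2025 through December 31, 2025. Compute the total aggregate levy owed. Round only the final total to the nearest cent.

€21,868.18

January 1 – September 13, 2025: 2,999 tonnes at €3.42/tonne → €10,256.58
September 14 – December 31, 2025: 11,165 tonnes at €1.04/tonne → €11,611.60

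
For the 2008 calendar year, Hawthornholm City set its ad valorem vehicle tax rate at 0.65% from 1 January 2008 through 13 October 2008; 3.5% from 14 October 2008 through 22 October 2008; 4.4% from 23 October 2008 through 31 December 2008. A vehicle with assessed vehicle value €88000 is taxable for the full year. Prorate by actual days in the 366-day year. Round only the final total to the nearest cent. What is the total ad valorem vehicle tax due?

1 January – 13 October 2008: 287 days at 0.65% → €88000 × 0.65% × 287/366 = €448.5355
14 October – 22 October 2008: 9 days at 3.5% → €88000 × 3.5% × 9/366 = €75.7377
23 October – 31 December 2008: 70 days at 4.4% → €88000 × 4.4% × 70/366 = €740.5464
Total = €1264.8197

€1264.82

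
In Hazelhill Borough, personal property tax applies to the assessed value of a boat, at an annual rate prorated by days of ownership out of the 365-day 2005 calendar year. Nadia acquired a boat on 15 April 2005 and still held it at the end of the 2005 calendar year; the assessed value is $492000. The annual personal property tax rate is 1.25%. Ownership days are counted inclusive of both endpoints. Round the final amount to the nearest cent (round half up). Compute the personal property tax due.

Days held (15 April – 31 December 2005): 261 out of 365
Tax = $492000 × 1.25% × 261/365 = $4397.6712

$4397.67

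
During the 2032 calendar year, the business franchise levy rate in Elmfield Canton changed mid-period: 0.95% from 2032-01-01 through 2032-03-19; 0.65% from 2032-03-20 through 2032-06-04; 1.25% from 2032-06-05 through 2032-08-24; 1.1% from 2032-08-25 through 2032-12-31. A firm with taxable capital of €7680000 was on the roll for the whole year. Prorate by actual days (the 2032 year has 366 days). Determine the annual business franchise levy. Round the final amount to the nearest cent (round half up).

€77272.13

2032-01-01 to 2032-03-19: 79 days at 0.95% → €7680000 × 0.95% × 79/366 = €15748.1967
2032-03-20 to 2032-06-04: 77 days at 0.65% → €7680000 × 0.65% × 77/366 = €10502.2951
2032-06-05 to 2032-08-24: 81 days at 1.25% → €7680000 × 1.25% × 81/366 = €21245.9016
2032-08-25 to 2032-12-31: 129 days at 1.1% → €7680000 × 1.1% × 129/366 = €29775.7377
Total = €77272.1311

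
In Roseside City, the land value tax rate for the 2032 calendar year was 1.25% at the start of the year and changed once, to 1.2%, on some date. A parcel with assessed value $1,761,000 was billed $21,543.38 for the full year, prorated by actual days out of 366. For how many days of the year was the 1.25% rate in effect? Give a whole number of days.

171 days

Let d = days at the first rate; then 366 − d days at the second rate.
$1,761,000 × [1.25%·d + 1.2%·(366−d)] / 366 = $21,543.38
Solving gives d = 171, so the new rate took effect on 20 Jun 2032.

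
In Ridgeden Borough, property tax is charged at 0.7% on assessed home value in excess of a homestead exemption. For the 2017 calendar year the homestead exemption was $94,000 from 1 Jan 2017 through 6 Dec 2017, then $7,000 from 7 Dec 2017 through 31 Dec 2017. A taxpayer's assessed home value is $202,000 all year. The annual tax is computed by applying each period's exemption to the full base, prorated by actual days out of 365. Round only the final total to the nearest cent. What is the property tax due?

$797.71

1 Jan – 6 Dec 2017: 340 days, exemption $94,000 → ($202,000 − $94,000) × 0.7% × 340/365 = $704.2192
7 Dec – 31 Dec 2017: 25 days, exemption $7,000 → ($202,000 − $7,000) × 0.7% × 25/365 = $93.4932
Total = $797.7123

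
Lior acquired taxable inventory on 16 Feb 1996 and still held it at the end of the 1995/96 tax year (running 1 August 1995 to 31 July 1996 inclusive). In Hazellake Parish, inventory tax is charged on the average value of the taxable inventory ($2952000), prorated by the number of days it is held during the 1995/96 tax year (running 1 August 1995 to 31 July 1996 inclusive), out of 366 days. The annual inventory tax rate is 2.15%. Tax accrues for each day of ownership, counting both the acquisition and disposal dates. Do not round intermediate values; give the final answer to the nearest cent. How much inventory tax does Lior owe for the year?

Days held (16 Feb – 31 Jul 1996): 167 out of 366
Tax = $2952000 × 2.15% × 167/366 = $28959.4426

$28959.44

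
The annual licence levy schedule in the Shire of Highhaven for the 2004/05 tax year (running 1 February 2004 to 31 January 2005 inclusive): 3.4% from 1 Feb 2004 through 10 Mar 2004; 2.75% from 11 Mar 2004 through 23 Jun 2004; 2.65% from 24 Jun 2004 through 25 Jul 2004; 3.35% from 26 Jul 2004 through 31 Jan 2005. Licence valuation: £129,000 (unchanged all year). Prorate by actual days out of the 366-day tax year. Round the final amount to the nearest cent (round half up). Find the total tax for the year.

£4,027.37

1 Feb – 10 Mar 2004: 39 days at 3.4% → £129,000 × 3.4% × 39/366 = £467.3607
11 Mar – 23 Jun 2004: 105 days at 2.75% → £129,000 × 2.75% × 105/366 = £1,017.7254
24 Jun – 25 Jul 2004: 32 days at 2.65% → £129,000 × 2.65% × 32/366 = £298.8852
26 Jul 2004 – 31 Jan 2005: 190 days at 3.35% → £129,000 × 3.35% × 190/366 = £2,243.4016
Total = £4,027.3730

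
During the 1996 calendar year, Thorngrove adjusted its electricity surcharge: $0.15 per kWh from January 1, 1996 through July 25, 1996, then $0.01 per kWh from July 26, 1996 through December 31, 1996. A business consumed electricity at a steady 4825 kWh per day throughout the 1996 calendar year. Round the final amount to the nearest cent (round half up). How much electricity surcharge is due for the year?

January 1 – July 25, 1996: 207 days × 4825 kWh/day = 998,775 kWh at $0.15/kWh → $149816.25
July 26 – December 31, 1996: 159 days × 4825 kWh/day = 767,175 kWh at $0.01/kWh → $7671.75

$157488.00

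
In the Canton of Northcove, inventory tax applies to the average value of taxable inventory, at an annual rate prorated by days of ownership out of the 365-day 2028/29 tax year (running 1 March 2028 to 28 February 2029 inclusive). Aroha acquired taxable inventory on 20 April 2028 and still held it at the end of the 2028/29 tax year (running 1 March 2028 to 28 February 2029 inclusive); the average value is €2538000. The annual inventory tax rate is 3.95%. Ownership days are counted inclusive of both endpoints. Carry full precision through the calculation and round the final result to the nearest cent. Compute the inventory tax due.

€86517.99

Days held (20 April 2028 – 28 February 2029): 315 out of 365
Tax = €2538000 × 3.95% × 315/365 = €86517.9863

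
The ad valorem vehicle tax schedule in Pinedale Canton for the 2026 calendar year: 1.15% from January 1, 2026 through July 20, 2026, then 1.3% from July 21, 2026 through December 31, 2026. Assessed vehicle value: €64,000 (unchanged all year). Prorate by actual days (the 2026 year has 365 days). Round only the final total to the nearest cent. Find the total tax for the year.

€779.13

January 1 – July 20, 2026: 201 days at 1.15% → €64,000 × 1.15% × 201/365 = €405.3041
July 21 – December 31, 2026: 164 days at 1.3% → €64,000 × 1.3% × 164/365 = €373.8301
Total = €779.1342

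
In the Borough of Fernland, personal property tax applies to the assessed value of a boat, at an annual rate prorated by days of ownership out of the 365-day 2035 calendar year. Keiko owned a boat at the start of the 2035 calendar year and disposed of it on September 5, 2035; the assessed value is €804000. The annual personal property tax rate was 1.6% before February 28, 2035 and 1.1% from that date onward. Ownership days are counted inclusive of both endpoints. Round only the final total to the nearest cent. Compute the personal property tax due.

January 1 – February 27, 2035: 58 days at 1.6% → €804000 × 1.6% × 58/365 = €2044.1425
February 28 – September 5, 2035: 190 days at 1.1% → €804000 × 1.1% × 190/365 = €4603.7260
Total = €6647.8685

€6647.87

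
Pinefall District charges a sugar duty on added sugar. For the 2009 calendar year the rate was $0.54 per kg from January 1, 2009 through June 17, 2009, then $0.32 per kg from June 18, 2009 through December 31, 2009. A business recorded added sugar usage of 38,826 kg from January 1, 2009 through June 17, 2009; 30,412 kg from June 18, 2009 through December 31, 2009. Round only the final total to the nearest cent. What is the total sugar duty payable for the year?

$30,697.88

January 1 – June 17, 2009: 38,826 kg at $0.54/kg → $20,966.04
June 18 – December 31, 2009: 30,412 kg at $0.32/kg → $9,731.84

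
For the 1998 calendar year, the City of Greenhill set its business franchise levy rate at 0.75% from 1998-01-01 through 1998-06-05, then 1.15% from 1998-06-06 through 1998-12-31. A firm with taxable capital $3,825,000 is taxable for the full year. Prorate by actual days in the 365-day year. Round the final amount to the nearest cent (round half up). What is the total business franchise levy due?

$37,448.32

1998-01-01 to 1998-06-05: 156 days at 0.75% → $3,825,000 × 0.75% × 156/365 = $12,260.9589
1998-06-06 to 1998-12-31: 209 days at 1.15% → $3,825,000 × 1.15% × 209/365 = $25,187.3630
Total = $37,448.3219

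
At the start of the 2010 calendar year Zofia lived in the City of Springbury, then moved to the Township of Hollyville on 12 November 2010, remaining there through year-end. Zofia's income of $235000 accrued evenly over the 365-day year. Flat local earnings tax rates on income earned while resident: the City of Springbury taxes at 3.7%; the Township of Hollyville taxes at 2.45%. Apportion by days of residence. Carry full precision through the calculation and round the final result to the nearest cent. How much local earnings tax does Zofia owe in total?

The City of Springbury, 1 January – 11 November 2010: 315 days → $235000 × 3.7% × 315/365 = $7503.9041
The Township of Hollyville, 12 November – 31 December 2010: 50 days → $235000 × 2.45% × 50/365 = $788.6986
Total = $8292.6027

$8292.60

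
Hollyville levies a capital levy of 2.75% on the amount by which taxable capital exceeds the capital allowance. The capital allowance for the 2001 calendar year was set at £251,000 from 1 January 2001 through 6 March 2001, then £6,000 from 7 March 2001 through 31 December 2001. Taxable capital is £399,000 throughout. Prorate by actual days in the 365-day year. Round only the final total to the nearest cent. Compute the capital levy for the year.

£9,607.67

1 January – 6 March 2001: 65 days, exemption £251,000 → (£399,000 − £251,000) × 2.75% × 65/365 = £724.7945
7 March – 31 December 2001: 300 days, exemption £6,000 → (£399,000 − £6,000) × 2.75% × 300/365 = £8,882.8767
Total = £9,607.6712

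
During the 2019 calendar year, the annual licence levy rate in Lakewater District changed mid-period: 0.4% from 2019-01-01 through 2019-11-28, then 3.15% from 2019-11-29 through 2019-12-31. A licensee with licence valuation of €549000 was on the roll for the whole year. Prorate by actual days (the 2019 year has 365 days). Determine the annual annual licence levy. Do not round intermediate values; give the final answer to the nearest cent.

€3560.98

2019-01-01 to 2019-11-28: 332 days at 0.4% → €549000 × 0.4% × 332/365 = €1997.4575
2019-11-29 to 2019-12-31: 33 days at 3.15% → €549000 × 3.15% × 33/365 = €1563.5219
Total = €3560.9795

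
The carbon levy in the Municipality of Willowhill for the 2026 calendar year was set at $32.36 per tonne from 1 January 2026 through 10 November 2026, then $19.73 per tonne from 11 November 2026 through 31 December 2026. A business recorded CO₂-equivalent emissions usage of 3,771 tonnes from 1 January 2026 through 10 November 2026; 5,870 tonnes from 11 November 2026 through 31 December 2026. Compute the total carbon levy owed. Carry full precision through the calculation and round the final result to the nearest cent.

$237,844.66

1 January – 10 November 2026: 3,771 tonnes at $32.36/tonne → $122,029.56
11 November – 31 December 2026: 5,870 tonnes at $19.73/tonne → $115,815.10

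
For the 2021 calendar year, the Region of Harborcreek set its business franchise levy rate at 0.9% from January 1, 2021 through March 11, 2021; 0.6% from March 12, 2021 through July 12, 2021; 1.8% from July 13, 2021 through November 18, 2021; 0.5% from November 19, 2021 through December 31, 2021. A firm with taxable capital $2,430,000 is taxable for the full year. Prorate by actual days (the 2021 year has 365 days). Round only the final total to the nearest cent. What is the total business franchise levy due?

January 1 – March 11, 2021: 70 days at 0.9% → $2,430,000 × 0.9% × 70/365 = $4,194.2466
March 12 – July 12, 2021: 123 days at 0.6% → $2,430,000 × 0.6% × 123/365 = $4,913.2603
July 13 – November 18, 2021: 129 days at 1.8% → $2,430,000 × 1.8% × 129/365 = $15,458.7945
November 19 – December 31, 2021: 43 days at 0.5% → $2,430,000 × 0.5% × 43/365 = $1,431.3699
Total = $25,997.6712

$25,997.67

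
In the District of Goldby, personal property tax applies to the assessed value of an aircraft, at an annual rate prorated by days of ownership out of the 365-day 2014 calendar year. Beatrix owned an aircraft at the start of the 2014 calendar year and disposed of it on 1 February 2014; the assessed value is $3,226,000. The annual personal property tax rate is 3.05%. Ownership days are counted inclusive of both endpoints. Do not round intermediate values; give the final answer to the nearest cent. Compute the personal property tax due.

Days held (1 January – 1 February 2014): 32 out of 365
Tax = $3,226,000 × 3.05% × 32/365 = $8,626.2356

$8,626.24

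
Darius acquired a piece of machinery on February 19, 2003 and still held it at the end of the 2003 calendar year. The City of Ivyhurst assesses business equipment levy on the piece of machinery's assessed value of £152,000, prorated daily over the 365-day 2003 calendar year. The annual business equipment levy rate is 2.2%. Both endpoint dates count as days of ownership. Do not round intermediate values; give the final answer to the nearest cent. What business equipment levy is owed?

£2,895.08

Days held (February 19 – December 31, 2003): 316 out of 365
Tax = £152,000 × 2.2% × 316/365 = £2,895.0795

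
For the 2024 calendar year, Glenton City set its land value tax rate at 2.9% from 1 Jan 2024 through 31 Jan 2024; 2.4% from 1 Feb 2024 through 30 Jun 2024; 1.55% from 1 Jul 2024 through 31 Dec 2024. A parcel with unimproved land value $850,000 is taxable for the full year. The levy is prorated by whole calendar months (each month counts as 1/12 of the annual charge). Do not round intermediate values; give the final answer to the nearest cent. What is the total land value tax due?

1 Jan – 31 Jan 2024: 1 month at 2.9% → $850,000 × 2.9% × 1/12 = $2,054.1667
1 Feb – 30 Jun 2024: 5 months at 2.4% → $850,000 × 2.4% × 5/12 = $8,500.0000
1 Jul – 31 Dec 2024: 6 months at 1.55% → $850,000 × 1.55% × 6/12 = $6,587.5000
Total = $17,141.6667

$17,141.67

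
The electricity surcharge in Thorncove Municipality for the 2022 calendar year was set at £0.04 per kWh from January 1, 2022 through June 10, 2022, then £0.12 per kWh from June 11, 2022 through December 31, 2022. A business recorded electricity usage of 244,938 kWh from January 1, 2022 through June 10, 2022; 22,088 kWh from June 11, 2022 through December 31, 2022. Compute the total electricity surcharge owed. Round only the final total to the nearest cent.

January 1 – June 10, 2022: 244,938 kWh at £0.04/kWh → £9,797.52
June 11 – December 31, 2022: 22,088 kWh at £0.12/kWh → £2,650.56

£12,448.08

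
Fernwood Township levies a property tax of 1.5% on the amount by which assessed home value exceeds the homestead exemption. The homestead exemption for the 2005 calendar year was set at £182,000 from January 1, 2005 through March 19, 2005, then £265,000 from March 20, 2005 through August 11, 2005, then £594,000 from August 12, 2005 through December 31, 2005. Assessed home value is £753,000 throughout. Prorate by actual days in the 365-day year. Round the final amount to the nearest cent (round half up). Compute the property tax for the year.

January 1 – March 19, 2005: 78 days, exemption £182,000 → (£753,000 − £182,000) × 1.5% × 78/365 = £1,830.3288
March 20 – August 11, 2005: 145 days, exemption £265,000 → (£753,000 − £265,000) × 1.5% × 145/365 = £2,907.9452
August 12 – December 31, 2005: 142 days, exemption £594,000 → (£753,000 − £594,000) × 1.5% × 142/365 = £927.8630
Total = £5,666.1370

£5,666.14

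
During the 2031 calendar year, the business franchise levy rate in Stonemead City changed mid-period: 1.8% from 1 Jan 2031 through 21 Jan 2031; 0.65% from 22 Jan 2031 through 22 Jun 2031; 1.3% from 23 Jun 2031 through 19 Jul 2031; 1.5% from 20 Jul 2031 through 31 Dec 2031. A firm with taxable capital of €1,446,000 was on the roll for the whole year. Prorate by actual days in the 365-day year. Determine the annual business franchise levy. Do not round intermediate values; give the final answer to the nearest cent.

€16,607.21

1 Jan – 21 Jan 2031: 21 days at 1.8% → €1,446,000 × 1.8% × 21/365 = €1,497.5014
22 Jan – 22 Jun 2031: 152 days at 0.65% → €1,446,000 × 0.65% × 152/365 = €3,914.1041
23 Jun – 19 Jul 2031: 27 days at 1.3% → €1,446,000 × 1.3% × 27/365 = €1,390.5370
20 Jul – 31 Dec 2031: 165 days at 1.5% → €1,446,000 × 1.5% × 165/365 = €9,805.0685
Total = €16,607.2110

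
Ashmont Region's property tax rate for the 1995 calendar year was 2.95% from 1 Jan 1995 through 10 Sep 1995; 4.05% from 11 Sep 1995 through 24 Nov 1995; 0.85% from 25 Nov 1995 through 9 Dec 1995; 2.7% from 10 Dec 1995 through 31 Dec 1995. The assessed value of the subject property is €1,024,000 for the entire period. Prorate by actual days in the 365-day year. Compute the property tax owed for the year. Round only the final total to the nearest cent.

1 Jan – 10 Sep 1995: 253 days at 2.95% → €1,024,000 × 2.95% × 253/365 = €20,938.6959
11 Sep – 24 Nov 1995: 75 days at 4.05% → €1,024,000 × 4.05% × 75/365 = €8,521.6438
25 Nov – 9 Dec 1995: 15 days at 0.85% → €1,024,000 × 0.85% × 15/365 = €357.6986
10 Dec – 31 Dec 1995: 22 days at 2.7% → €1,024,000 × 2.7% × 22/365 = €1,666.4548
Total = €31,484.4932

€31,484.49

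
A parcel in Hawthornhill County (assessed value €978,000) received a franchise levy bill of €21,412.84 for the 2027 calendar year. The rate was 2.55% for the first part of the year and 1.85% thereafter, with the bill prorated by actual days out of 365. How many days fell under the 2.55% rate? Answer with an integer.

177 days

Let d = days at the first rate; then 365 − d days at the second rate.
€978,000 × [2.55%·d + 1.85%·(365−d)] / 365 = €21,412.84
Solving gives d = 177, so the new rate took effect on 27 Jun 2027.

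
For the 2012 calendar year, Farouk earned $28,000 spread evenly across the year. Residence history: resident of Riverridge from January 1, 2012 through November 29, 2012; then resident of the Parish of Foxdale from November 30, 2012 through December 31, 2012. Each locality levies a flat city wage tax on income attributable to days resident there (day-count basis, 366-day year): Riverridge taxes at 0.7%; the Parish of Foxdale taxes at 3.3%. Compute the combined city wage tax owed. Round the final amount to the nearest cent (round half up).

Riverridge, January 1 – November 29, 2012: 334 days → $28,000 × 0.7% × 334/366 = $178.8634
The Parish of Foxdale, November 30 – December 31, 2012: 32 days → $28,000 × 3.3% × 32/366 = $80.7869
Total = $259.6503

$259.65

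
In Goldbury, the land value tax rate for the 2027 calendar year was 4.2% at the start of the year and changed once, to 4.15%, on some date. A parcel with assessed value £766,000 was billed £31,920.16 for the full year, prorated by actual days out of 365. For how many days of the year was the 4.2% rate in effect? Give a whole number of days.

125 days

Let d = days at the first rate; then 365 − d days at the second rate.
£766,000 × [4.2%·d + 4.15%·(365−d)] / 365 = £31,920.16
Solving gives d = 125, so the new rate took effect on 6 May 2027.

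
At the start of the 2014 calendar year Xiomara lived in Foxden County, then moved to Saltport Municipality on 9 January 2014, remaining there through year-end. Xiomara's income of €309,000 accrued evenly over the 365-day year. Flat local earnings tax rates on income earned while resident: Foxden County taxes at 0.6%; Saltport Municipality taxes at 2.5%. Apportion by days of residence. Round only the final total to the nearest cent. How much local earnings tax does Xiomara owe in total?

€7,596.32

Foxden County, 1 January – 8 January 2014: 8 days → €309,000 × 0.6% × 8/365 = €40.6356
Saltport Municipality, 9 January – 31 December 2014: 357 days → €309,000 × 2.5% × 357/365 = €7,555.6849
Total = €7,596.3205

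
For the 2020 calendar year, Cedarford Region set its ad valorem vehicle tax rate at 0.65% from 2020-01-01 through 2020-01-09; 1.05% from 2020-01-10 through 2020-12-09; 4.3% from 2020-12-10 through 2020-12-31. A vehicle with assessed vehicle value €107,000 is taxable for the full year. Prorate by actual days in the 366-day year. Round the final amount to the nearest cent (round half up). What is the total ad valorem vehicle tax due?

€1,322.01

2020-01-01 to 2020-01-09: 9 days at 0.65% → €107,000 × 0.65% × 9/366 = €17.1025
2020-01-10 to 2020-12-09: 335 days at 1.05% → €107,000 × 1.05% × 335/366 = €1,028.3402
2020-12-10 to 2020-12-31: 22 days at 4.3% → €107,000 × 4.3% × 22/366 = €276.5628
Total = €1,322.0055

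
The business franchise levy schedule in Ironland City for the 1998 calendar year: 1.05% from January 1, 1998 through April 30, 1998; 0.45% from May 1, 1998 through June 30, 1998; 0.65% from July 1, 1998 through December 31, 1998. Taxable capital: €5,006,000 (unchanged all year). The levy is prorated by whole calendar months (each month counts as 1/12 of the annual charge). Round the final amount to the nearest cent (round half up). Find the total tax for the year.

€37,545.00

January 1 – April 30, 1998: 4 months at 1.05% → €5,006,000 × 1.05% × 4/12 = €17,521.0000
May 1 – June 30, 1998: 2 months at 0.45% → €5,006,000 × 0.45% × 2/12 = €3,754.5000
July 1 – December 31, 1998: 6 months at 0.65% → €5,006,000 × 0.65% × 6/12 = €16,269.5000
Total = €37,545.0000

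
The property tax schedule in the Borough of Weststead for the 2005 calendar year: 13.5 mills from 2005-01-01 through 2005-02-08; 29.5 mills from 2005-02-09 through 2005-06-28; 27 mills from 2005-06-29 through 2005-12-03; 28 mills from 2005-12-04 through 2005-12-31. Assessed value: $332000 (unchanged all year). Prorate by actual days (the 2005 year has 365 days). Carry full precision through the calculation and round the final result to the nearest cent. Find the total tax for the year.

2005-01-01 to 2005-02-08: 39 days at 13.5 mills → $332000 × 1.35% × 39/365 = $478.8986
2005-02-09 to 2005-06-28: 140 days at 29.5 mills → $332000 × 2.95% × 140/365 = $3756.6027
2005-06-29 to 2005-12-03: 158 days at 27 mills → $332000 × 2.7% × 158/365 = $3880.3068
2005-12-04 to 2005-12-31: 28 days at 28 mills → $332000 × 2.8% × 28/365 = $713.1178
Total = $8828.9260

$8828.93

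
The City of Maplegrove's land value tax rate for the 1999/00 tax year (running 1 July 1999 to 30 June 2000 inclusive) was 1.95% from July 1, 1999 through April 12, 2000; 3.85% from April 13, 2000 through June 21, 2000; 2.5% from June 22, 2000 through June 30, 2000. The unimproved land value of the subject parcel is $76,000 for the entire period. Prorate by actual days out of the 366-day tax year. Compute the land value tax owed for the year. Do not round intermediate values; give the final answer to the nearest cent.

July 1, 1999 – April 12, 2000: 287 days at 1.95% → $76,000 × 1.95% × 287/366 = $1,162.1148
April 13 – June 21, 2000: 70 days at 3.85% → $76,000 × 3.85% × 70/366 = $559.6175
June 22 – June 30, 2000: 9 days at 2.5% → $76,000 × 2.5% × 9/366 = $46.7213
Total = $1,768.4536

$1,768.45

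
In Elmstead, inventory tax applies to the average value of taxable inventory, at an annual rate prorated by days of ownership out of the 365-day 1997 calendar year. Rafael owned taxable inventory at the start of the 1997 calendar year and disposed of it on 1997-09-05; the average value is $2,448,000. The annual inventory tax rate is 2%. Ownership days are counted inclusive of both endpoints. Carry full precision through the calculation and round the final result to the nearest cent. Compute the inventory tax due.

Days held (1997-01-01 to 1997-09-05): 248 out of 365
Tax = $2,448,000 × 2% × 248/365 = $33,265.9726

$33,265.97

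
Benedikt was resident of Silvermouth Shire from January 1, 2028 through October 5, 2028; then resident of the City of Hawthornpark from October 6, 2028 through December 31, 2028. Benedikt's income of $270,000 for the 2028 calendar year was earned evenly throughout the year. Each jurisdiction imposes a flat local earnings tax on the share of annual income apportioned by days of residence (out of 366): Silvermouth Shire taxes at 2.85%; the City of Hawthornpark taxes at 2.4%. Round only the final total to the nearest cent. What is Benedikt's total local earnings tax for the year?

$7,406.19

Silvermouth Shire, January 1 – October 5, 2028: 279 days → $270,000 × 2.85% × 279/366 = $5,865.8607
The City of Hawthornpark, October 6 – December 31, 2028: 87 days → $270,000 × 2.4% × 87/366 = $1,540.3279
Total = $7,406.1885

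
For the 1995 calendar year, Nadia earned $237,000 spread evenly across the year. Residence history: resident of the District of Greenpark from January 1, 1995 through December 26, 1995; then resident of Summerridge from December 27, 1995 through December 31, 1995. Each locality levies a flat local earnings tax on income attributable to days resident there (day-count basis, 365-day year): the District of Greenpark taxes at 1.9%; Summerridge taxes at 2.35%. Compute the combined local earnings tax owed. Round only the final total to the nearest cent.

The District of Greenpark, January 1 – December 26, 1995: 360 days → $237,000 × 1.9% × 360/365 = $4,441.3151
Summerridge, December 27 – December 31, 1995: 5 days → $237,000 × 2.35% × 5/365 = $76.2945
Total = $4,517.6096

$4,517.61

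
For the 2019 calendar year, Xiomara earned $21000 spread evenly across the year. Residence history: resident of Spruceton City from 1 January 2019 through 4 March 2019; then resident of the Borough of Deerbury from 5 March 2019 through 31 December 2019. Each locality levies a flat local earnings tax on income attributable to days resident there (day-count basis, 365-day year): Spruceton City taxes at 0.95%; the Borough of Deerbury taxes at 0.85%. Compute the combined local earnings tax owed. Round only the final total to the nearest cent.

$182.12

Spruceton City, 1 January – 4 March 2019: 63 days → $21000 × 0.95% × 63/365 = $34.4342
The Borough of Deerbury, 5 March – 31 December 2019: 302 days → $21000 × 0.85% × 302/365 = $147.6904
Total = $182.1247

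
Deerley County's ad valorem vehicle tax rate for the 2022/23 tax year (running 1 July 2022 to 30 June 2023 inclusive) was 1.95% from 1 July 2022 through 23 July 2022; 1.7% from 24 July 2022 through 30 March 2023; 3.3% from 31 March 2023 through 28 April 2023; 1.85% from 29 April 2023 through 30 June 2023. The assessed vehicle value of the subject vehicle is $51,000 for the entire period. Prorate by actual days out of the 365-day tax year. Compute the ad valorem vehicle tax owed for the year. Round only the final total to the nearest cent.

1 July – 23 July 2022: 23 days at 1.95% → $51,000 × 1.95% × 23/365 = $62.6671
24 July 2022 – 30 March 2023: 250 days at 1.7% → $51,000 × 1.7% × 250/365 = $593.8356
31 March – 28 April 2023: 29 days at 3.3% → $51,000 × 3.3% × 29/365 = $133.7178
29 April – 30 June 2023: 63 days at 1.85% → $51,000 × 1.85% × 63/365 = $162.8507
Total = $953.0712

$953.07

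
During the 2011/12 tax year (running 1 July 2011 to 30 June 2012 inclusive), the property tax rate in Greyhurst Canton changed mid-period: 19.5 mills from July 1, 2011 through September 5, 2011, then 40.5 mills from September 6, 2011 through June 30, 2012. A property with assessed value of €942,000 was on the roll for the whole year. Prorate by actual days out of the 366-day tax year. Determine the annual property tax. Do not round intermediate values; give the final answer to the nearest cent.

July 1 – September 5, 2011: 67 days at 19.5 mills → €942,000 × 1.95% × 67/366 = €3,362.6311
September 6, 2011 – June 30, 2012: 299 days at 40.5 mills → €942,000 × 4.05% × 299/366 = €31,167.0738
Total = €34,529.7049

€34,529.70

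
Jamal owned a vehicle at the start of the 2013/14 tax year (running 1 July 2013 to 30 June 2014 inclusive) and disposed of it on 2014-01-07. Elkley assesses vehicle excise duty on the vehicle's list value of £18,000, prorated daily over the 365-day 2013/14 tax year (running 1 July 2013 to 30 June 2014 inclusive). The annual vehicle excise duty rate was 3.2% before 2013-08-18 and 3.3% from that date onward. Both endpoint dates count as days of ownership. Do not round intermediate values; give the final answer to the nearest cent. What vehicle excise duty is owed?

£308.47

2013-07-01 to 2013-08-17: 48 days at 3.2% → £18,000 × 3.2% × 48/365 = £75.7479
2013-08-18 to 2014-01-07: 143 days at 3.3% → £18,000 × 3.3% × 143/365 = £232.7178
Total = £308.4658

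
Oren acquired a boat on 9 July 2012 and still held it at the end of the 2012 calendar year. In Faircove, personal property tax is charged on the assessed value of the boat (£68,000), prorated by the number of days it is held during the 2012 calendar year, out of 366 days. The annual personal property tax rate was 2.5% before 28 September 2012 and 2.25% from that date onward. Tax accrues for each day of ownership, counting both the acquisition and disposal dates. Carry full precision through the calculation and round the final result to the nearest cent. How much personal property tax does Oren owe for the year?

£773.36

9 July – 27 September 2012: 81 days at 2.5% → £68,000 × 2.5% × 81/366 = £376.2295
28 September – 31 December 2012: 95 days at 2.25% → £68,000 × 2.25% × 95/366 = £397.1311
Total = £773.3607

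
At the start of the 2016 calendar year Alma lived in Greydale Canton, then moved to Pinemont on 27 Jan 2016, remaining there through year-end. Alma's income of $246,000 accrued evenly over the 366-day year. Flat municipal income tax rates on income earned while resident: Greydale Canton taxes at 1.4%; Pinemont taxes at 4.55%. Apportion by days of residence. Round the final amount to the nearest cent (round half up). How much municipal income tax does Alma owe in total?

$10,642.52

Greydale Canton, 1 Jan – 26 Jan 2016: 26 days → $246,000 × 1.4% × 26/366 = $244.6557
Pinemont, 27 Jan – 31 Dec 2016: 340 days → $246,000 × 4.55% × 340/366 = $10,397.8689
Total = $10,642.5246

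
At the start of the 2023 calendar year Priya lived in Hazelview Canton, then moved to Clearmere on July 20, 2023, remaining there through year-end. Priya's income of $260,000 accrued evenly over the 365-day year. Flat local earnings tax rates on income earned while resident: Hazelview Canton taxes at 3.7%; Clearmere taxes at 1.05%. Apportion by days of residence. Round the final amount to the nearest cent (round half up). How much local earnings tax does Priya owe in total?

$6,505.34

Hazelview Canton, January 1 – July 19, 2023: 200 days → $260,000 × 3.7% × 200/365 = $5,271.2329
Clearmere, July 20 – December 31, 2023: 165 days → $260,000 × 1.05% × 165/365 = $1,234.1096
Total = $6,505.3425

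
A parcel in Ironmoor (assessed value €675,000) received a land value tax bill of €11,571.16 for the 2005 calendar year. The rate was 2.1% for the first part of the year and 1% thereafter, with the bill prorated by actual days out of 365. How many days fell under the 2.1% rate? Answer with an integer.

Let d = days at the first rate; then 365 − d days at the second rate.
€675,000 × [2.1%·d + 1%·(365−d)] / 365 = €11,571.16
Solving gives d = 237, so the new rate took effect on 26 Aug 2005.

237 days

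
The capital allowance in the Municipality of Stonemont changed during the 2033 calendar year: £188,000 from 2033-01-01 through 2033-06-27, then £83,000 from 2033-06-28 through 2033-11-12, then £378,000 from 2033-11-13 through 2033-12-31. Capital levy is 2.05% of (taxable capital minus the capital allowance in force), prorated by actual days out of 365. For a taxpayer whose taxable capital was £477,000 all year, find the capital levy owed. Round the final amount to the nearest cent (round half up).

£6,215.43

2033-01-01 to 2033-06-27: 178 days, exemption £188,000 → (£477,000 − £188,000) × 2.05% × 178/365 = £2,889.2082
2033-06-28 to 2033-11-12: 138 days, exemption £83,000 → (£477,000 − £83,000) × 2.05% × 138/365 = £3,053.7699
2033-11-13 to 2033-12-31: 49 days, exemption £378,000 → (£477,000 − £378,000) × 2.05% × 49/365 = £272.4534
Total = £6,215.4315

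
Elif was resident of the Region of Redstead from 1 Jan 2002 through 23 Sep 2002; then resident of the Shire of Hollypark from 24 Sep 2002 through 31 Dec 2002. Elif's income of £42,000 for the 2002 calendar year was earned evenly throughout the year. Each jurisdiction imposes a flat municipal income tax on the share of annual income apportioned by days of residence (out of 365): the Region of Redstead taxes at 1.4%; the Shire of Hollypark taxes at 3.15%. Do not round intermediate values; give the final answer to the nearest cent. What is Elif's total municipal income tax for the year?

The Region of Redstead, 1 Jan – 23 Sep 2002: 266 days → £42,000 × 1.4% × 266/365 = £428.5151
The Shire of Hollypark, 24 Sep – 31 Dec 2002: 99 days → £42,000 × 3.15% × 99/365 = £358.8411
Total = £787.3562

£787.36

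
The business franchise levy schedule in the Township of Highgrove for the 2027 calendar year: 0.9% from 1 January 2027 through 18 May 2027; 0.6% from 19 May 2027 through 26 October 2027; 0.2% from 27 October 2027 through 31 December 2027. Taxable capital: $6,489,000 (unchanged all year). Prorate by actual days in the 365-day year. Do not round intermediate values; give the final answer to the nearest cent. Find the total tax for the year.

1 January – 18 May 2027: 138 days at 0.9% → $6,489,000 × 0.9% × 138/365 = $22,080.3781
19 May – 26 October 2027: 161 days at 0.6% → $6,489,000 × 0.6% × 161/365 = $17,173.6274
27 October – 31 December 2027: 66 days at 0.2% → $6,489,000 × 0.2% × 66/365 = $2,346.7068
Total = $41,600.7123

$41,600.71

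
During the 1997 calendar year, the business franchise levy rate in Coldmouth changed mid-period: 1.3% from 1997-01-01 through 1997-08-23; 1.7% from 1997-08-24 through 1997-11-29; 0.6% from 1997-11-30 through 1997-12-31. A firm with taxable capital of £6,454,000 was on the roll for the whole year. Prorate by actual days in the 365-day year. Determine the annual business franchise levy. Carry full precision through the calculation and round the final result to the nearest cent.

1997-01-01 to 1997-08-23: 235 days at 1.3% → £6,454,000 × 1.3% × 235/365 = £54,019.0959
1997-08-24 to 1997-11-29: 98 days at 1.7% → £6,454,000 × 1.7% × 98/365 = £29,458.5315
1997-11-30 to 1997-12-31: 32 days at 0.6% → £6,454,000 × 0.6% × 32/365 = £3,394.9808
Total = £86,872.6082

£86,872.61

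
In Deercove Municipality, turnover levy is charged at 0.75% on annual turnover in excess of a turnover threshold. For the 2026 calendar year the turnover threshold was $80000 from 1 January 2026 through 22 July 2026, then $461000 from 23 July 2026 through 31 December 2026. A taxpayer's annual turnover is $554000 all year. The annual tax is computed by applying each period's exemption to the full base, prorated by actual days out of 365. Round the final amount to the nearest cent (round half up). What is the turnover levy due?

$2286.74

1 January – 22 July 2026: 203 days, exemption $80000 → ($554000 − $80000) × 0.75% × 203/365 = $1977.1644
23 July – 31 December 2026: 162 days, exemption $461000 → ($554000 − $461000) × 0.75% × 162/365 = $309.5753
Total = $2286.7397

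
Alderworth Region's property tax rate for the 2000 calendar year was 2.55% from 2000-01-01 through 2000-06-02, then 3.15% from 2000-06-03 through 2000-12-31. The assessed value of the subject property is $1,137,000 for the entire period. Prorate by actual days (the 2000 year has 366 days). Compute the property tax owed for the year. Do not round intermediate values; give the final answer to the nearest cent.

2000-01-01 to 2000-06-02: 154 days at 2.55% → $1,137,000 × 2.55% × 154/366 = $12,199.4508
2000-06-03 to 2000-12-31: 212 days at 3.15% → $1,137,000 × 3.15% × 212/366 = $20,745.5902
Total = $32,945.0410

$32,945.04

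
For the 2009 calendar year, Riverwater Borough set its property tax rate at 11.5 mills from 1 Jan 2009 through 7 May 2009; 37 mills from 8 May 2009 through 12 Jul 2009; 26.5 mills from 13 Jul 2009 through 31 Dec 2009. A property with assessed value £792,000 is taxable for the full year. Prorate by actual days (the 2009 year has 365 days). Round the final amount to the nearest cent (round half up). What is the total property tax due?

1 Jan – 7 May 2009: 127 days at 11.5 mills → £792,000 × 1.15% × 127/365 = £3,169.0849
8 May – 12 Jul 2009: 66 days at 37 mills → £792,000 × 3.7% × 66/365 = £5,298.8055
13 Jul – 31 Dec 2009: 172 days at 26.5 mills → £792,000 × 2.65% × 172/365 = £9,890.2356
Total = £18,358.1260

£18,358.13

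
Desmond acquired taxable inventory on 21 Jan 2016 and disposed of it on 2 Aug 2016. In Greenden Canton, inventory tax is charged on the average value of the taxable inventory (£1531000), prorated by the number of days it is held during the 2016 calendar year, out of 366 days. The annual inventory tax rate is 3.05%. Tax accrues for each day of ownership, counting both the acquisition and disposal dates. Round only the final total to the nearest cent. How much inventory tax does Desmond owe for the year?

£24878.75

Days held (21 Jan – 2 Aug 2016): 195 out of 366
Tax = £1531000 × 3.05% × 195/366 = £24878.7500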